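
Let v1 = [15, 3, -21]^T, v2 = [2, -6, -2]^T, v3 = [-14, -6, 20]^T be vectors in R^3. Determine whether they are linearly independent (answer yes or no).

no

Form the matrix with these vectors as rows and row reduce.
R2 ← R2 − (2/15)·R1: [0, -32/5, 4/5]
R3 ← R3 + (14/15)·R1: [0, -16/5, 2/5]
R3 ← R3 − (1/2)·R2: [0, 0, 0]
2 nonzero rows, so the 3 vectors span a space of dimension 2.
Since 2 < 3, the vectors are linearly dependent.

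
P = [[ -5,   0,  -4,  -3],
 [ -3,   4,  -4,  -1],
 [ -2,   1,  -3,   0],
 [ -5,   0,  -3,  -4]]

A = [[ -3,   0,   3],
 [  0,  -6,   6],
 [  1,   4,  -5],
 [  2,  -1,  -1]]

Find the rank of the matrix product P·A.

2

First compute PA:
[[  5, -13,   8],
 [  3, -39,  36],
 [  3, -18,  15],
 [  4,  -8,   4]]
Now row reduce the product.
R2 ← R2 − (3/5)·R1: [0, -156/5, 156/5]
R3 ← R3 − (3/5)·R1: [0, -51/5, 51/5]
R4 ← R4 − (4/5)·R1: [0, 12/5, -12/5]
R3 ← R3 − (17/52)·R2: [0, 0, 0]
R4 ← R4 + (1/13)·R2: [0, 0, 0]
2 nonzero rows, so rank(PA) = 2.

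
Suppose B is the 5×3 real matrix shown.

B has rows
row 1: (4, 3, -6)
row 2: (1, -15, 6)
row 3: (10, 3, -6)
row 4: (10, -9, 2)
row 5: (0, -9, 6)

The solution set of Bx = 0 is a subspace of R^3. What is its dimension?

0

Row reduce to echelon form.
R2 ← R2 − (1/4)·R1: [0, -63/4, 15/2]
R3 ← R3 − (5/2)·R1: [0, -9/2, 9]
R4 ← R4 − (5/2)·R1: [0, -33/2, 17]
R3 ← R3 − (2/7)·R2: [0, 0, 48/7]
R4 ← R4 − (22/21)·R2: [0, 0, 64/7]
R5 ← R5 − (4/7)·R2: [0, 0, 12/7]
R4 ← R4 − (4/3)·R3: [0, 0, 0]
R5 ← R5 − (1/4)·R3: [0, 0, 0]
3 nonzero rows, so rank(B) = 3.
B has 3 columns; by rank–nullity, nullity = 3 − 3 = 0.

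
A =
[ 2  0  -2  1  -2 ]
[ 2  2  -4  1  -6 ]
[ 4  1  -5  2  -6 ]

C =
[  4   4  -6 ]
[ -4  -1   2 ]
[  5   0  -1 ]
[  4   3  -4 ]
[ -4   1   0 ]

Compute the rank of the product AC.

First compute AC:
[[ 10,   9, -14],
 [  8,   3,  -8],
 [ 19,  15, -25]]
Now row reduce the product.
R2 ← R2 − (4/5)·R1: [0, -21/5, 16/5]
R3 ← R3 − (19/10)·R1: [0, -21/10, 8/5]
R3 ← R3 − (1/2)·R2: [0, 0, 0]
2 nonzero rows, so rank(AC) = 2.

2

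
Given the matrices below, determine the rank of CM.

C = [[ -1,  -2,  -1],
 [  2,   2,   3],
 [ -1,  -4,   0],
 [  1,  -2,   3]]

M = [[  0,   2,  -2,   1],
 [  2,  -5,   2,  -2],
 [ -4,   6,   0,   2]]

First compute CM:
[[  0,   2,  -2,   1],
 [ -8,  12,   0,   4],
 [ -8,  18,  -6,   7],
 [-16,  30,  -6,  11]]
Now row reduce the product.
Swap R1 ↔ R2
R3 ← R3 − R1: [0, 6, -6, 3]
R4 ← R4 − (2)·R1: [0, 6, -6, 3]
R3 ← R3 − (3)·R2: [0, 0, 0, 0]
R4 ← R4 − (3)·R2: [0, 0, 0, 0]
2 nonzero rows, so rank(CM) = 2.

2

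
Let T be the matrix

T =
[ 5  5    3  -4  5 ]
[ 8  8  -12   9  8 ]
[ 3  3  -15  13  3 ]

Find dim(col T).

Row reduce to echelon form.
R2 ← R2 − (8/5)·R1: [0, 0, -84/5, 77/5, 0]
R3 ← R3 − (3/5)·R1: [0, 0, -84/5, 77/5, 0]
R3 ← R3 − R2: [0, 0, 0, 0, 0]
Echelon form has 2 nonzero rows, so rank(T) = 2.
The column space has dimension equal to the rank: 2.

2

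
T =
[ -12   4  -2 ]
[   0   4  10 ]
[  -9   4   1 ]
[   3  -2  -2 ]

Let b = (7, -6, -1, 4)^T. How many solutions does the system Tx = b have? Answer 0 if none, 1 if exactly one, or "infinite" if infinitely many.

0

Row reduce the augmented matrix [T | b].
R3 ← R3 − (3/4)·R1: [0, 1, 5/2, -25/4]
R4 ← R4 + (1/4)·R1: [0, -1, -5/2, 23/4]
R3 ← R3 − (1/4)·R2: [0, 0, 0, -19/4]
R4 ← R4 + (1/4)·R2: [0, 0, 0, 17/4]
R4 ← R4 + (17/19)·R3: [0, 0, 0, 0]
The echelon form has 3 nonzero rows; the last pivot sits in the augmented column, so rank(T) = 2 but rank([T|b]) = 3.
Since the ranks differ, the system is inconsistent.
It has no solutions.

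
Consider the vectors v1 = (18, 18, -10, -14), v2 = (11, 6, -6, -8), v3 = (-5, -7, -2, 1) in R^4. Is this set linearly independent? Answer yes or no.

Form the matrix with these vectors as rows and row reduce.
R2 ← R2 − (11/18)·R1: [0, -5, 1/9, 5/9]
R3 ← R3 + (5/18)·R1: [0, -2, -43/9, -26/9]
R3 ← R3 − (2/5)·R2: [0, 0, -217/45, -28/9]
3 nonzero rows, so the 3 vectors span a space of dimension 3.
Since 3 = 3, the vectors are linearly independent.

yes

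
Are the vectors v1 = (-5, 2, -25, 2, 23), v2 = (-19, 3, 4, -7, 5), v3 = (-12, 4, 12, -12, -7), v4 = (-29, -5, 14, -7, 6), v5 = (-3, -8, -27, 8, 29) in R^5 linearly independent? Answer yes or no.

no

Form the matrix with these vectors as rows and row reduce.
R2 ← R2 − (19/5)·R1: [0, -23/5, 99, -73/5, -412/5]
R3 ← R3 − (12/5)·R1: [0, -4/5, 72, -84/5, -311/5]
R4 ← R4 − (29/5)·R1: [0, -83/5, 159, -93/5, -637/5]
R5 ← R5 − (3/5)·R1: [0, -46/5, -12, 34/5, 76/5]
R3 ← R3 − (4/23)·R2: [0, 0, 1260/23, -328/23, -1101/23]
R4 ← R4 − (83/23)·R2: [0, 0, -4560/23, 784/23, 3909/23]
R5 ← R5 − (2)·R2: [0, 0, -210, 36, 180]
R4 ← R4 + (76/21)·R3: [0, 0, 0, -368/21, -23/7]
R5 ← R5 + (23/6)·R3: [0, 0, 0, -56/3, -7/2]
R5 ← R5 − (49/46)·R4: [0, 0, 0, 0, 0]
4 nonzero rows, so the 5 vectors span a space of dimension 4.
Since 4 < 5, the vectors are linearly dependent.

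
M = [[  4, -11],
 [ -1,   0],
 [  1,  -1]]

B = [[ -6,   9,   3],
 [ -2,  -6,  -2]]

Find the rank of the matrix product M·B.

First compute MB:
[[ -2, 102,  34],
 [  6,  -9,  -3],
 [ -4,  15,   5]]
Now row reduce the product.
R2 ← R2 + (3)·R1: [0, 297, 99]
R3 ← R3 − (2)·R1: [0, -189, -63]
R3 ← R3 + (7/11)·R2: [0, 0, 0]
2 nonzero rows, so rank(MB) = 2.

2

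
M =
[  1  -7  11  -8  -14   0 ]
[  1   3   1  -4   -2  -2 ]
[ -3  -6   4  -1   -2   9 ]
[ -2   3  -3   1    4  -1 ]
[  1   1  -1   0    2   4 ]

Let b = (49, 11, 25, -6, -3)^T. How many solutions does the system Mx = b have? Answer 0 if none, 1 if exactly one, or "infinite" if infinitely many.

infinite

Row reduce the augmented matrix [M | b].
R2 ← R2 − R1: [0, 10, -10, 4, 12, -2, -38]
R3 ← R3 + (3)·R1: [0, -27, 37, -25, -44, 9, 172]
R4 ← R4 + (2)·R1: [0, -11, 19, -15, -24, -1, 92]
R5 ← R5 − R1: [0, 8, -12, 8, 16, 4, -52]
R3 ← R3 + (27/10)·R2: [0, 0, 10, -71/5, -58/5, 18/5, 347/5]
R4 ← R4 + (11/10)·R2: [0, 0, 8, -53/5, -54/5, -16/5, 251/5]
R5 ← R5 − (4/5)·R2: [0, 0, -4, 24/5, 32/5, 28/5, -108/5]
R4 ← R4 − (4/5)·R3: [0, 0, 0, 19/25, -38/25, -152/25, -133/25]
R5 ← R5 + (2/5)·R3: [0, 0, 0, -22/25, 44/25, 176/25, 154/25]
R5 ← R5 + (22/19)·R4: [0, 0, 0, 0, 0, 0, 0]
The echelon form has 4 nonzero rows, and every pivot lies in the first 6 columns, so rank(M) = rank([M|b]) = 4.
The system is consistent.
rank = 4 < 6 unknowns, so there are infinitely many solutions.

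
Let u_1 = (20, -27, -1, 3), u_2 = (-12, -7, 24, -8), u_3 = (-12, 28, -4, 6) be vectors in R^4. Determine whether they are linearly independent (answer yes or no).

yes

Form the matrix with these vectors as rows and row reduce.
R2 ← R2 + (3/5)·R1: [0, -116/5, 117/5, -31/5]
R3 ← R3 + (3/5)·R1: [0, 59/5, -23/5, 39/5]
R3 ← R3 + (59/116)·R2: [0, 0, 847/116, 539/116]
3 nonzero rows, so the 3 vectors span a space of dimension 3.
Since 3 = 3, the vectors are linearly independent.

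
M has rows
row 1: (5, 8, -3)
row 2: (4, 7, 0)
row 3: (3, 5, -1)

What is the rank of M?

Row reduce to echelon form.
R2 ← R2 − (4/5)·R1: [0, 3/5, 12/5]
R3 ← R3 − (3/5)·R1: [0, 1/5, 4/5]
R3 ← R3 − (1/3)·R2: [0, 0, 0]
Echelon form has 2 nonzero rows, so rank(M) = 2.

2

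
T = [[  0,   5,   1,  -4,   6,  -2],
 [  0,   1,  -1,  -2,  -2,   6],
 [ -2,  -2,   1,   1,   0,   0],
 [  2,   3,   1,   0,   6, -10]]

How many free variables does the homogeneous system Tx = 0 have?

Row reduce to echelon form.
Swap R1 ↔ R3
R4 ← R4 + R1: [0, 1, 2, 1, 6, -10]
R3 ← R3 − (5)·R2: [0, 0, 6, 6, 16, -32]
R4 ← R4 − R2: [0, 0, 3, 3, 8, -16]
R4 ← R4 − (1/2)·R3: [0, 0, 0, 0, 0, 0]
3 nonzero rows, so rank(T) = 3.
T has 6 columns; by rank–nullity, nullity = 6 − 3 = 3.

3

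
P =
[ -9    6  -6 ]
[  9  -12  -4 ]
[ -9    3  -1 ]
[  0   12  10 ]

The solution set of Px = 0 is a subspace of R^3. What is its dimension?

0

Row reduce to echelon form.
R2 ← R2 + R1: [0, -6, -10]
R3 ← R3 − R1: [0, -3, 5]
R3 ← R3 − (1/2)·R2: [0, 0, 10]
R4 ← R4 + (2)·R2: [0, 0, -10]
R4 ← R4 + R3: [0, 0, 0]
3 nonzero rows, so rank(P) = 3.
P has 3 columns; by rank–nullity, nullity = 3 − 3 = 0.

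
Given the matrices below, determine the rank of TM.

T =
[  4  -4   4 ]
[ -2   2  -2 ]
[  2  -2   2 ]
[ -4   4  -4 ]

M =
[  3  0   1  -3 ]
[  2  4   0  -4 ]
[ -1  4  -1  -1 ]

First compute TM:
[[  0,   0,   0,   0],
 [  0,   0,   0,   0],
 [  0,   0,   0,   0],
 [  0,   0,   0,   0]]
Now row reduce the product.
0 nonzero rows, so rank(TM) = 0.

0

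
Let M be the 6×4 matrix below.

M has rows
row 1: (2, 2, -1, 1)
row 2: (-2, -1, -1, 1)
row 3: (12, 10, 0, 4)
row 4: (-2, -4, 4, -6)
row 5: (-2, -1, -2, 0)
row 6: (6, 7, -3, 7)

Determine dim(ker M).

1

Row reduce to echelon form.
R2 ← R2 + R1: [0, 1, -2, 2]
R3 ← R3 − (6)·R1: [0, -2, 6, -2]
R4 ← R4 + R1: [0, -2, 3, -5]
R5 ← R5 + R1: [0, 1, -3, 1]
R6 ← R6 − (3)·R1: [0, 1, 0, 4]
R3 ← R3 + (2)·R2: [0, 0, 2, 2]
R4 ← R4 + (2)·R2: [0, 0, -1, -1]
R5 ← R5 − R2: [0, 0, -1, -1]
R6 ← R6 − R2: [0, 0, 2, 2]
R4 ← R4 + (1/2)·R3: [0, 0, 0, 0]
R5 ← R5 + (1/2)·R3: [0, 0, 0, 0]
R6 ← R6 − R3: [0, 0, 0, 0]
3 nonzero rows, so rank(M) = 3.
M has 4 columns; by rank–nullity, nullity = 4 − 3 = 1.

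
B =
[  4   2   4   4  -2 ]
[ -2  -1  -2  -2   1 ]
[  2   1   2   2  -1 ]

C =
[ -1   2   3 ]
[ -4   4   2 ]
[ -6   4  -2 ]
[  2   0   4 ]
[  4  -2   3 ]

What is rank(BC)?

First compute BC:
[[-36,  36,  18],
 [ 18, -18,  -9],
 [-18,  18,   9]]
Now row reduce the product.
R2 ← R2 + (1/2)·R1: [0, 0, 0]
R3 ← R3 − (1/2)·R1: [0, 0, 0]
1 nonzero row, so rank(BC) = 1.

1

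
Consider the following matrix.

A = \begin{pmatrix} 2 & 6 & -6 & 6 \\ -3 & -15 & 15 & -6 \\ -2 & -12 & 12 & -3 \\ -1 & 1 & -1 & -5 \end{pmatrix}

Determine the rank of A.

2

Row reduce to echelon form.
R2 ← R2 + (3/2)·R1: [0, -6, 6, 3]
R3 ← R3 + R1: [0, -6, 6, 3]
R4 ← R4 + (1/2)·R1: [0, 4, -4, -2]
R3 ← R3 − R2: [0, 0, 0, 0]
R4 ← R4 + (2/3)·R2: [0, 0, 0, 0]
Echelon form has 2 nonzero rows, so rank(A) = 2.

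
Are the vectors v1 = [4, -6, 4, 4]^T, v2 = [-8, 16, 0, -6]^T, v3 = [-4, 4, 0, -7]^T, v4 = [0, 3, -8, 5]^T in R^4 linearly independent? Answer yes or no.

Form the matrix with these vectors as rows and row reduce.
R2 ← R2 + (2)·R1: [0, 4, 8, 2]
R3 ← R3 + R1: [0, -2, 4, -3]
R3 ← R3 + (1/2)·R2: [0, 0, 8, -2]
R4 ← R4 − (3/4)·R2: [0, 0, -14, 7/2]
R4 ← R4 + (7/4)·R3: [0, 0, 0, 0]
3 nonzero rows, so the 4 vectors span a space of dimension 3.
Since 3 < 4, the vectors are linearly dependent.

no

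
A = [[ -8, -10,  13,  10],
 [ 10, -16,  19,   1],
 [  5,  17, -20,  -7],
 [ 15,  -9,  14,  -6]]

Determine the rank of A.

4

Row reduce to echelon form.
R2 ← R2 + (5/4)·R1: [0, -57/2, 141/4, 27/2]
R3 ← R3 + (5/8)·R1: [0, 43/4, -95/8, -3/4]
R4 ← R4 + (15/8)·R1: [0, -111/4, 307/8, 51/4]
R3 ← R3 + (43/114)·R2: [0, 0, 27/19, 165/38]
R4 ← R4 − (37/38)·R2: [0, 0, 77/19, -15/38]
R4 ← R4 − (77/27)·R3: [0, 0, 0, -115/9]
Echelon form has 4 nonzero rows, so rank(A) = 4.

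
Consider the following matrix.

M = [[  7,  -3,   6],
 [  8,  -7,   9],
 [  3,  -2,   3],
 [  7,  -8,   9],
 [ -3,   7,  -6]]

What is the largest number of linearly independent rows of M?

Row reduce to echelon form.
R2 ← R2 − (8/7)·R1: [0, -25/7, 15/7]
R3 ← R3 − (3/7)·R1: [0, -5/7, 3/7]
R4 ← R4 − R1: [0, -5, 3]
R5 ← R5 + (3/7)·R1: [0, 40/7, -24/7]
R3 ← R3 − (1/5)·R2: [0, 0, 0]
R4 ← R4 − (7/5)·R2: [0, 0, 0]
R5 ← R5 + (8/5)·R2: [0, 0, 0]
Echelon form has 2 nonzero rows, so rank(M) = 2.
The rank gives the maximum number of linearly independent rows: 2.

2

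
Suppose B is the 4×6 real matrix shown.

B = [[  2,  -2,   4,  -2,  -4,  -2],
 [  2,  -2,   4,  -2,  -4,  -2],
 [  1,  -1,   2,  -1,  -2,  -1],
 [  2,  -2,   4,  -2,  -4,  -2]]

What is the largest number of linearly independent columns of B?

1

Row reduce to echelon form.
R2 ← R2 − R1: [0, 0, 0, 0, 0, 0]
R3 ← R3 − (1/2)·R1: [0, 0, 0, 0, 0, 0]
R4 ← R4 − R1: [0, 0, 0, 0, 0, 0]
Echelon form has 1 nonzero row, so rank(B) = 1.
The rank gives the maximum number of linearly independent columns: 1.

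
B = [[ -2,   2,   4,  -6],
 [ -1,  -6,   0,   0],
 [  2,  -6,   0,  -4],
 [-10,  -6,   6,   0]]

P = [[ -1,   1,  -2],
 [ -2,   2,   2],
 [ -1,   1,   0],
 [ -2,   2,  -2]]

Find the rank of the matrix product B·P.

First compute BP:
[[  6,  -6,  20],
 [ 13, -13, -10],
 [ 18, -18,  -8],
 [ 16, -16,   8]]
Now row reduce the product.
R2 ← R2 − (13/6)·R1: [0, 0, -160/3]
R3 ← R3 − (3)·R1: [0, 0, -68]
R4 ← R4 − (8/3)·R1: [0, 0, -136/3]
R3 ← R3 − (51/40)·R2: [0, 0, 0]
R4 ← R4 − (17/20)·R2: [0, 0, 0]
2 nonzero rows, so rank(BP) = 2.

2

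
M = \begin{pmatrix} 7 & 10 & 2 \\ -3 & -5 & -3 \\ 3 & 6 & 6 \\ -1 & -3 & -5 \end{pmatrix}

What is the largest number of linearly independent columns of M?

Row reduce to echelon form.
R2 ← R2 + (3/7)·R1: [0, -5/7, -15/7]
R3 ← R3 − (3/7)·R1: [0, 12/7, 36/7]
R4 ← R4 + (1/7)·R1: [0, -11/7, -33/7]
R3 ← R3 + (12/5)·R2: [0, 0, 0]
R4 ← R4 − (11/5)·R2: [0, 0, 0]
Echelon form has 2 nonzero rows, so rank(M) = 2.
The rank gives the maximum number of linearly independent columns: 2.

2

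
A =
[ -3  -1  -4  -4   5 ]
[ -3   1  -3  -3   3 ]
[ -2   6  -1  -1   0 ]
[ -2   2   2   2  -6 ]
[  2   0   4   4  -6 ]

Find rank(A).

3

Row reduce to echelon form.
R2 ← R2 − R1: [0, 2, 1, 1, -2]
R3 ← R3 − (2/3)·R1: [0, 20/3, 5/3, 5/3, -10/3]
R4 ← R4 − (2/3)·R1: [0, 8/3, 14/3, 14/3, -28/3]
R5 ← R5 + (2/3)·R1: [0, -2/3, 4/3, 4/3, -8/3]
R3 ← R3 − (10/3)·R2: [0, 0, -5/3, -5/3, 10/3]
R4 ← R4 − (4/3)·R2: [0, 0, 10/3, 10/3, -20/3]
R5 ← R5 + (1/3)·R2: [0, 0, 5/3, 5/3, -10/3]
R4 ← R4 + (2)·R3: [0, 0, 0, 0, 0]
R5 ← R5 + R3: [0, 0, 0, 0, 0]
Echelon form has 3 nonzero rows, so rank(A) = 3.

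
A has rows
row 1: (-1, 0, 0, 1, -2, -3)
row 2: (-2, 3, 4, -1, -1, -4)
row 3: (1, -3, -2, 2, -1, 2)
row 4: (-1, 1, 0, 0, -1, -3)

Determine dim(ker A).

Row reduce to echelon form.
R2 ← R2 − (2)·R1: [0, 3, 4, -3, 3, 2]
R3 ← R3 + R1: [0, -3, -2, 3, -3, -1]
R4 ← R4 − R1: [0, 1, 0, -1, 1, 0]
R3 ← R3 + R2: [0, 0, 2, 0, 0, 1]
R4 ← R4 − (1/3)·R2: [0, 0, -4/3, 0, 0, -2/3]
R4 ← R4 + (2/3)·R3: [0, 0, 0, 0, 0, 0]
3 nonzero rows, so rank(A) = 3.
A has 6 columns; by rank–nullity, nullity = 6 − 3 = 3.

3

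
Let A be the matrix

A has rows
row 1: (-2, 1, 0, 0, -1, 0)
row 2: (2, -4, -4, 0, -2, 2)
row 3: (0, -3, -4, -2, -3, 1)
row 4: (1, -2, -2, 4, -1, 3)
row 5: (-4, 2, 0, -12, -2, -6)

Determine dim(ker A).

3

Row reduce to echelon form.
R2 ← R2 + R1: [0, -3, -4, 0, -3, 2]
R4 ← R4 + (1/2)·R1: [0, -3/2, -2, 4, -3/2, 3]
R5 ← R5 − (2)·R1: [0, 0, 0, -12, 0, -6]
R3 ← R3 − R2: [0, 0, 0, -2, 0, -1]
R4 ← R4 − (1/2)·R2: [0, 0, 0, 4, 0, 2]
R4 ← R4 + (2)·R3: [0, 0, 0, 0, 0, 0]
R5 ← R5 − (6)·R3: [0, 0, 0, 0, 0, 0]
3 nonzero rows, so rank(A) = 3.
A has 6 columns; by rank–nullity, nullity = 6 − 3 = 3.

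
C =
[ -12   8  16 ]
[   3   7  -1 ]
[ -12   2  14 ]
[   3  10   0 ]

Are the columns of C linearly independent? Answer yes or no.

Row reduce C to echelon form.
R2 ← R2 + (1/4)·R1: [0, 9, 3]
R3 ← R3 − R1: [0, -6, -2]
R4 ← R4 + (1/4)·R1: [0, 12, 4]
R3 ← R3 + (2/3)·R2: [0, 0, 0]
R4 ← R4 − (4/3)·R2: [0, 0, 0]
2 pivots among 3 columns.
Only 2 < 3 pivot columns, so the columns are linearly dependent.

no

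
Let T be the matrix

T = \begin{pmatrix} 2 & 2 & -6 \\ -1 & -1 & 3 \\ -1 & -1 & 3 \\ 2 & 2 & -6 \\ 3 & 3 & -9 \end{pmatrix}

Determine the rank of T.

Row reduce to echelon form.
R2 ← R2 + (1/2)·R1: [0, 0, 0]
R3 ← R3 + (1/2)·R1: [0, 0, 0]
R4 ← R4 − R1: [0, 0, 0]
R5 ← R5 − (3/2)·R1: [0, 0, 0]
Echelon form has 1 nonzero row, so rank(T) = 1.

1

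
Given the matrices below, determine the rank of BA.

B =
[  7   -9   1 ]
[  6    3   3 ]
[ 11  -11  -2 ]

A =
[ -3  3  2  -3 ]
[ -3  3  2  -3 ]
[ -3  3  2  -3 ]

1

First compute BA:
[[  3,  -3,  -2,   3],
 [-36,  36,  24, -36],
 [  6,  -6,  -4,   6]]
Now row reduce the product.
R2 ← R2 + (12)·R1: [0, 0, 0, 0]
R3 ← R3 − (2)·R1: [0, 0, 0, 0]
1 nonzero row, so rank(BA) = 1.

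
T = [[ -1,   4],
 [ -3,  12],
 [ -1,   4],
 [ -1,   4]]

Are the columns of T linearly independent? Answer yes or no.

Row reduce T to echelon form.
R2 ← R2 − (3)·R1: [0, 0]
R3 ← R3 − R1: [0, 0]
R4 ← R4 − R1: [0, 0]
1 pivot among 2 columns.
Only 1 < 2 pivot columns, so the columns are linearly dependent.

no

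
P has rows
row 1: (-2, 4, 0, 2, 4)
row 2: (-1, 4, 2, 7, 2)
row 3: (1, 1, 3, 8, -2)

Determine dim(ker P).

3

Row reduce to echelon form.
R2 ← R2 − (1/2)·R1: [0, 2, 2, 6, 0]
R3 ← R3 + (1/2)·R1: [0, 3, 3, 9, 0]
R3 ← R3 − (3/2)·R2: [0, 0, 0, 0, 0]
2 nonzero rows, so rank(P) = 2.
P has 5 columns; by rank–nullity, nullity = 5 − 2 = 3.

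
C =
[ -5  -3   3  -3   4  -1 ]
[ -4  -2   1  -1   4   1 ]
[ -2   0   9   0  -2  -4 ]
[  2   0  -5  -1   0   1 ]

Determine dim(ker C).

Row reduce to echelon form.
R2 ← R2 − (4/5)·R1: [0, 2/5, -7/5, 7/5, 4/5, 9/5]
R3 ← R3 − (2/5)·R1: [0, 6/5, 39/5, 6/5, -18/5, -18/5]
R4 ← R4 + (2/5)·R1: [0, -6/5, -19/5, -11/5, 8/5, 3/5]
R3 ← R3 − (3)·R2: [0, 0, 12, -3, -6, -9]
R4 ← R4 + (3)·R2: [0, 0, -8, 2, 4, 6]
R4 ← R4 + (2/3)·R3: [0, 0, 0, 0, 0, 0]
3 nonzero rows, so rank(C) = 3.
C has 6 columns; by rank–nullity, nullity = 6 − 3 = 3.

3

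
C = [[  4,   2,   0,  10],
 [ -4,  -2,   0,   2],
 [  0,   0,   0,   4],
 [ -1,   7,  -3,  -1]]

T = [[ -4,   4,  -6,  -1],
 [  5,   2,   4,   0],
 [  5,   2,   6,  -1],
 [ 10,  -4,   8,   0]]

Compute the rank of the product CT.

3

First compute CT:
[[ 94, -20,  64,  -4],
 [ 26, -28,  32,   4],
 [ 40, -16,  32,   0],
 [ 14,   8,   8,   4]]
Now row reduce the product.
R2 ← R2 − (13/47)·R1: [0, -1056/47, 672/47, 240/47]
R3 ← R3 − (20/47)·R1: [0, -352/47, 224/47, 80/47]
R4 ← R4 − (7/47)·R1: [0, 516/47, -72/47, 216/47]
R3 ← R3 − (1/3)·R2: [0, 0, 0, 0]
R4 ← R4 + (43/88)·R2: [0, 0, 60/11, 78/11]
Swap R3 ↔ R4
3 nonzero rows, so rank(CT) = 3.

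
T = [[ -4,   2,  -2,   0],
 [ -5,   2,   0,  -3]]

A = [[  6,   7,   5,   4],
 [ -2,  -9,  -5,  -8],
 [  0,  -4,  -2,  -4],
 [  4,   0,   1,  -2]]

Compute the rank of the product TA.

First compute TA:
[[-28, -38, -26, -24],
 [-46, -53, -38, -30]]
Now row reduce the product.
R2 ← R2 − (23/14)·R1: [0, 66/7, 33/7, 66/7]
2 nonzero rows, so rank(TA) = 2.

2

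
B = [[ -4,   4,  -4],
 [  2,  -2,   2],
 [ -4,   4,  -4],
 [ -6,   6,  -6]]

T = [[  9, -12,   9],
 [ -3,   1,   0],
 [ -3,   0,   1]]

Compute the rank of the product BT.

First compute BT:
[[-36,  52, -40],
 [ 18, -26,  20],
 [-36,  52, -40],
 [-54,  78, -60]]
Now row reduce the product.
R2 ← R2 + (1/2)·R1: [0, 0, 0]
R3 ← R3 − R1: [0, 0, 0]
R4 ← R4 − (3/2)·R1: [0, 0, 0]
1 nonzero row, so rank(BT) = 1.

1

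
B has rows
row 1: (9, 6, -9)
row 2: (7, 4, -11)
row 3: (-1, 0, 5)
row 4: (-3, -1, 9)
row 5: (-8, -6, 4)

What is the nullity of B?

1

Row reduce to echelon form.
R2 ← R2 − (7/9)·R1: [0, -2/3, -4]
R3 ← R3 + (1/9)·R1: [0, 2/3, 4]
R4 ← R4 + (1/3)·R1: [0, 1, 6]
R5 ← R5 + (8/9)·R1: [0, -2/3, -4]
R3 ← R3 + R2: [0, 0, 0]
R4 ← R4 + (3/2)·R2: [0, 0, 0]
R5 ← R5 − R2: [0, 0, 0]
2 nonzero rows, so rank(B) = 2.
B has 3 columns; by rank–nullity, nullity = 3 − 2 = 1.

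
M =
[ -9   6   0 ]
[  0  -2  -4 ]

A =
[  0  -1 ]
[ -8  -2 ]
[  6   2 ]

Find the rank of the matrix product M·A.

2

First compute MA:
[[-48,  -3],
 [ -8,  -4]]
Now row reduce the product.
R2 ← R2 − (1/6)·R1: [0, -7/2]
2 nonzero rows, so rank(MA) = 2.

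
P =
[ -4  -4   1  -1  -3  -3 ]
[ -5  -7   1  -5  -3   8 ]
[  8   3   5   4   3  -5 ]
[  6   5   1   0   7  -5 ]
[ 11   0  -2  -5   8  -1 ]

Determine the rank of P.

5

Row reduce to echelon form.
R2 ← R2 − (5/4)·R1: [0, -2, -1/4, -15/4, 3/4, 47/4]
R3 ← R3 + (2)·R1: [0, -5, 7, 2, -3, -11]
R4 ← R4 + (3/2)·R1: [0, -1, 5/2, -3/2, 5/2, -19/2]
R5 ← R5 + (11/4)·R1: [0, -11, 3/4, -31/4, -1/4, -37/4]
R3 ← R3 − (5/2)·R2: [0, 0, 61/8, 91/8, -39/8, -323/8]
R4 ← R4 − (1/2)·R2: [0, 0, 21/8, 3/8, 17/8, -123/8]
R5 ← R5 − (11/2)·R2: [0, 0, 17/8, 103/8, -35/8, -591/8]
R4 ← R4 − (21/61)·R3: [0, 0, 0, -216/61, 232/61, -90/61]
R5 ← R5 − (17/61)·R3: [0, 0, 0, 592/61, -184/61, -3820/61]
R5 ← R5 + (74/27)·R4: [0, 0, 0, 0, 200/27, -200/3]
Echelon form has 5 nonzero rows, so rank(P) = 5.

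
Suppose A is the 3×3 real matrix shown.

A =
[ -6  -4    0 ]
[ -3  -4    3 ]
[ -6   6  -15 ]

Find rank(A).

2

Row reduce to echelon form.
R2 ← R2 − (1/2)·R1: [0, -2, 3]
R3 ← R3 − R1: [0, 10, -15]
R3 ← R3 + (5)·R2: [0, 0, 0]
Echelon form has 2 nonzero rows, so rank(A) = 2.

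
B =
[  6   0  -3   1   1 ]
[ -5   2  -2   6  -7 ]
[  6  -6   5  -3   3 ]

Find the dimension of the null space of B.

Row reduce to echelon form.
R2 ← R2 + (5/6)·R1: [0, 2, -9/2, 41/6, -37/6]
R3 ← R3 − R1: [0, -6, 8, -4, 2]
R3 ← R3 + (3)·R2: [0, 0, -11/2, 33/2, -33/2]
3 nonzero rows, so rank(B) = 3.
B has 5 columns; by rank–nullity, nullity = 5 − 3 = 2.

2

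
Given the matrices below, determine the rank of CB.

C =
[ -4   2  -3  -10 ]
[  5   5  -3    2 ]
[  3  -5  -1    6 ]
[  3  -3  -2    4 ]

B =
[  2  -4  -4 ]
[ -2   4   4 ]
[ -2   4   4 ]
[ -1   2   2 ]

1

First compute CB:
[[  4,  -8,  -8],
 [  4,  -8,  -8],
 [ 12, -24, -24],
 [ 12, -24, -24]]
Now row reduce the product.
R2 ← R2 − R1: [0, 0, 0]
R3 ← R3 − (3)·R1: [0, 0, 0]
R4 ← R4 − (3)·R1: [0, 0, 0]
1 nonzero row, so rank(CB) = 1.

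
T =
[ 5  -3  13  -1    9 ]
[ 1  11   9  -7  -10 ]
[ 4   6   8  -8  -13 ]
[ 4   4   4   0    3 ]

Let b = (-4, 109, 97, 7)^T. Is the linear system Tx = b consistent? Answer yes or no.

yes

Row reduce the augmented matrix [T | b].
R2 ← R2 − (1/5)·R1: [0, 58/5, 32/5, -34/5, -59/5, 549/5]
R3 ← R3 − (4/5)·R1: [0, 42/5, -12/5, -36/5, -101/5, 501/5]
R4 ← R4 − (4/5)·R1: [0, 32/5, -32/5, 4/5, -21/5, 51/5]
R3 ← R3 − (21/29)·R2: [0, 0, -204/29, -66/29, -338/29, 600/29]
R4 ← R4 − (16/29)·R2: [0, 0, -288/29, 132/29, 67/29, -1461/29]
R4 ← R4 − (24/17)·R3: [0, 0, 0, 132/17, 319/17, -1353/17]
The echelon form has 4 nonzero rows, and every pivot lies in the first 5 columns, so rank(T) = rank([T|b]) = 4.
The system is consistent.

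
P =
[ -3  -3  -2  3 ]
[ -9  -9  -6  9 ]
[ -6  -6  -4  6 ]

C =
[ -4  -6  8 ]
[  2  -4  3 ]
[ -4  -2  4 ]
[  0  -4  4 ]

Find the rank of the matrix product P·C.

1

First compute PC:
[[ 14,  22, -29],
 [ 42,  66, -87],
 [ 28,  44, -58]]
Now row reduce the product.
R2 ← R2 − (3)·R1: [0, 0, 0]
R3 ← R3 − (2)·R1: [0, 0, 0]
1 nonzero row, so rank(PC) = 1.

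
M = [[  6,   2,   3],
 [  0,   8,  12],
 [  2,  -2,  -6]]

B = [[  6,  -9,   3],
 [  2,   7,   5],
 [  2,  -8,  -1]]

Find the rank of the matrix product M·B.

First compute MB:
[[ 46, -64,  25],
 [ 40, -40,  28],
 [ -4,  16,   2]]
Now row reduce the product.
R2 ← R2 − (20/23)·R1: [0, 360/23, 144/23]
R3 ← R3 + (2/23)·R1: [0, 240/23, 96/23]
R3 ← R3 − (2/3)·R2: [0, 0, 0]
2 nonzero rows, so rank(MB) = 2.

2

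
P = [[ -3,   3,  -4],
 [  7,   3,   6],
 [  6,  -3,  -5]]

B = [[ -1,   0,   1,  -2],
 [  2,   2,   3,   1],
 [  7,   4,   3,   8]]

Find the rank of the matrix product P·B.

2

First compute PB:
[[-19, -10,  -6, -23],
 [ 41,  30,  34,  37],
 [-47, -26, -18, -55]]
Now row reduce the product.
R2 ← R2 + (41/19)·R1: [0, 160/19, 400/19, -240/19]
R3 ← R3 − (47/19)·R1: [0, -24/19, -60/19, 36/19]
R3 ← R3 + (3/20)·R2: [0, 0, 0, 0]
2 nonzero rows, so rank(PB) = 2.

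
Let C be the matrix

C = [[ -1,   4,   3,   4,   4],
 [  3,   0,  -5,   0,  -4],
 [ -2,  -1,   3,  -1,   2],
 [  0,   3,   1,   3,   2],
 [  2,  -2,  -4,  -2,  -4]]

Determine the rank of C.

Row reduce to echelon form.
R2 ← R2 + (3)·R1: [0, 12, 4, 12, 8]
R3 ← R3 − (2)·R1: [0, -9, -3, -9, -6]
R5 ← R5 + (2)·R1: [0, 6, 2, 6, 4]
R3 ← R3 + (3/4)·R2: [0, 0, 0, 0, 0]
R4 ← R4 − (1/4)·R2: [0, 0, 0, 0, 0]
R5 ← R5 − (1/2)·R2: [0, 0, 0, 0, 0]
Echelon form has 2 nonzero rows, so rank(C) = 2.

2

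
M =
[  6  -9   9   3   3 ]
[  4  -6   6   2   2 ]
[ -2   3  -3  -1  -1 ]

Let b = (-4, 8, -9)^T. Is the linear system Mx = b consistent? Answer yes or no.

no

Row reduce the augmented matrix [M | b].
R2 ← R2 − (2/3)·R1: [0, 0, 0, 0, 0, 32/3]
R3 ← R3 + (1/3)·R1: [0, 0, 0, 0, 0, -31/3]
R3 ← R3 + (31/32)·R2: [0, 0, 0, 0, 0, 0]
The echelon form has 2 nonzero rows; the last pivot sits in the augmented column, so rank(M) = 1 but rank([M|b]) = 2.
Since the ranks differ, the system is inconsistent.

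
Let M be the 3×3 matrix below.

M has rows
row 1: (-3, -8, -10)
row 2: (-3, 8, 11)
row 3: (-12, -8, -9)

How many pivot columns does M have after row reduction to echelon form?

3

Row reduce to echelon form.
R2 ← R2 − R1: [0, 16, 21]
R3 ← R3 − (4)·R1: [0, 24, 31]
R3 ← R3 − (3/2)·R2: [0, 0, -1/2]
Echelon form has 3 nonzero rows, so rank(M) = 3.
Each nonzero row contributes one pivot column: 3 pivot columns.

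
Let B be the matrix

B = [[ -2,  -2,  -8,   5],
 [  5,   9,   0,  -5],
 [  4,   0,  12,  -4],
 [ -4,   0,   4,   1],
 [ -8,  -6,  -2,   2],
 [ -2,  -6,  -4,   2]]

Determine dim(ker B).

Row reduce to echelon form.
R2 ← R2 + (5/2)·R1: [0, 4, -20, 15/2]
R3 ← R3 + (2)·R1: [0, -4, -4, 6]
R4 ← R4 − (2)·R1: [0, 4, 20, -9]
R5 ← R5 − (4)·R1: [0, 2, 30, -18]
R6 ← R6 − R1: [0, -4, 4, -3]
R3 ← R3 + R2: [0, 0, -24, 27/2]
R4 ← R4 − R2: [0, 0, 40, -33/2]
R5 ← R5 − (1/2)·R2: [0, 0, 40, -87/4]
R6 ← R6 + R2: [0, 0, -16, 9/2]
R4 ← R4 + (5/3)·R3: [0, 0, 0, 6]
R5 ← R5 + (5/3)·R3: [0, 0, 0, 3/4]
R6 ← R6 − (2/3)·R3: [0, 0, 0, -9/2]
R5 ← R5 − (1/8)·R4: [0, 0, 0, 0]
R6 ← R6 + (3/4)·R4: [0, 0, 0, 0]
4 nonzero rows, so rank(B) = 4.
B has 4 columns; by rank–nullity, nullity = 4 − 4 = 0.

0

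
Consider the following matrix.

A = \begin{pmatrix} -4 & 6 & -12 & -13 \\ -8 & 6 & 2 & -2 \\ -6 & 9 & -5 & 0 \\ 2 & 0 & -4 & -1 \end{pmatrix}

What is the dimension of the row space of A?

Row reduce to echelon form.
R2 ← R2 − (2)·R1: [0, -6, 26, 24]
R3 ← R3 − (3/2)·R1: [0, 0, 13, 39/2]
R4 ← R4 + (1/2)·R1: [0, 3, -10, -15/2]
R4 ← R4 + (1/2)·R2: [0, 0, 3, 9/2]
R4 ← R4 − (3/13)·R3: [0, 0, 0, 0]
Echelon form has 3 nonzero rows, so rank(A) = 3.
The row space has dimension equal to the rank: 3.

3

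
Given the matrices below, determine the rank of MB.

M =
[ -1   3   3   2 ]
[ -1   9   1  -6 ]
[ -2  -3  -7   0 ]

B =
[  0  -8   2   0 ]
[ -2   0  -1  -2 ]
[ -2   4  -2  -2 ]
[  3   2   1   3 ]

2

First compute MB:
[[ -6,  24,  -9,  -6],
 [-38,   0, -19, -38],
 [ 20, -12,  13,  20]]
Now row reduce the product.
R2 ← R2 − (19/3)·R1: [0, -152, 38, 0]
R3 ← R3 + (10/3)·R1: [0, 68, -17, 0]
R3 ← R3 + (17/38)·R2: [0, 0, 0, 0]
2 nonzero rows, so rank(MB) = 2.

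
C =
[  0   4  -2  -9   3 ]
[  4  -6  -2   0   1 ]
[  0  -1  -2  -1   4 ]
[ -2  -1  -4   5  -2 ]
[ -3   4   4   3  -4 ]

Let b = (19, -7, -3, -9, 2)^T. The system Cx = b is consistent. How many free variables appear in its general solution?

Row reduce the augmented matrix [C | b].
Swap R1 ↔ R2
R4 ← R4 + (1/2)·R1: [0, -4, -5, 5, -3/2, -25/2]
R5 ← R5 + (3/4)·R1: [0, -1/2, 5/2, 3, -13/4, -13/4]
R3 ← R3 + (1/4)·R2: [0, 0, -5/2, -13/4, 19/4, 7/4]
R4 ← R4 + R2: [0, 0, -7, -4, 3/2, 13/2]
R5 ← R5 + (1/8)·R2: [0, 0, 9/4, 15/8, -23/8, -7/8]
R4 ← R4 − (14/5)·R3: [0, 0, 0, 51/10, -59/5, 8/5]
R5 ← R5 + (9/10)·R3: [0, 0, 0, -21/20, 7/5, 7/10]
R5 ← R5 + (7/34)·R4: [0, 0, 0, 0, -35/34, 35/34]
The echelon form has 5 nonzero rows, and every pivot lies in the first 5 columns, so rank(C) = rank([C|b]) = 5.
The system is consistent.
Free variables = (unknowns) − (rank) = 5 − 5 = 0.

0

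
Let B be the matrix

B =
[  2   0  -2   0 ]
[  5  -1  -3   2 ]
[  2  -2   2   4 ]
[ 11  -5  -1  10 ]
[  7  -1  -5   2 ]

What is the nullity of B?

2

Row reduce to echelon form.
R2 ← R2 − (5/2)·R1: [0, -1, 2, 2]
R3 ← R3 − R1: [0, -2, 4, 4]
R4 ← R4 − (11/2)·R1: [0, -5, 10, 10]
R5 ← R5 − (7/2)·R1: [0, -1, 2, 2]
R3 ← R3 − (2)·R2: [0, 0, 0, 0]
R4 ← R4 − (5)·R2: [0, 0, 0, 0]
R5 ← R5 − R2: [0, 0, 0, 0]
2 nonzero rows, so rank(B) = 2.
B has 4 columns; by rank–nullity, nullity = 4 − 2 = 2.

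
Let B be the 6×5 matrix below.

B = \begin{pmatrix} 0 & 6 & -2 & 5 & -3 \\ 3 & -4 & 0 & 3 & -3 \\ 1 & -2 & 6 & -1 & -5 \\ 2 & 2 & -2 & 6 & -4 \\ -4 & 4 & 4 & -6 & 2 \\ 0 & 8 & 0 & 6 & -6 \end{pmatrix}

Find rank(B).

Row reduce to echelon form.
Swap R1 ↔ R2
R3 ← R3 − (1/3)·R1: [0, -2/3, 6, -2, -4]
R4 ← R4 − (2/3)·R1: [0, 14/3, -2, 4, -2]
R5 ← R5 + (4/3)·R1: [0, -4/3, 4, -2, -2]
R3 ← R3 + (1/9)·R2: [0, 0, 52/9, -13/9, -13/3]
R4 ← R4 − (7/9)·R2: [0, 0, -4/9, 1/9, 1/3]
R5 ← R5 + (2/9)·R2: [0, 0, 32/9, -8/9, -8/3]
R6 ← R6 − (4/3)·R2: [0, 0, 8/3, -2/3, -2]
R4 ← R4 + (1/13)·R3: [0, 0, 0, 0, 0]
R5 ← R5 − (8/13)·R3: [0, 0, 0, 0, 0]
R6 ← R6 − (6/13)·R3: [0, 0, 0, 0, 0]
Echelon form has 3 nonzero rows, so rank(B) = 3.

3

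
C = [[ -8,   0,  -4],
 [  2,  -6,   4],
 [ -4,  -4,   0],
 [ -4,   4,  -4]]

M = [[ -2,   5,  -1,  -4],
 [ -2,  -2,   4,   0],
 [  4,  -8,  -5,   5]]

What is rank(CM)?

2

First compute CM:
[[  0,  -8,  28,  12],
 [ 24, -10, -46,  12],
 [ 16, -12, -12,  16],
 [-16,   4,  40,  -4]]
Now row reduce the product.
Swap R1 ↔ R2
R3 ← R3 − (2/3)·R1: [0, -16/3, 56/3, 8]
R4 ← R4 + (2/3)·R1: [0, -8/3, 28/3, 4]
R3 ← R3 − (2/3)·R2: [0, 0, 0, 0]
R4 ← R4 − (1/3)·R2: [0, 0, 0, 0]
2 nonzero rows, so rank(CM) = 2.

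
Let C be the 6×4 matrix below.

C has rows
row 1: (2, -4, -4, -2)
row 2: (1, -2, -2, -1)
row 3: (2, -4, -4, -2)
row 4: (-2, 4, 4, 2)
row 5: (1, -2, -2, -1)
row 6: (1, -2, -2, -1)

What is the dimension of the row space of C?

Row reduce to echelon form.
R2 ← R2 − (1/2)·R1: [0, 0, 0, 0]
R3 ← R3 − R1: [0, 0, 0, 0]
R4 ← R4 + R1: [0, 0, 0, 0]
R5 ← R5 − (1/2)·R1: [0, 0, 0, 0]
R6 ← R6 − (1/2)·R1: [0, 0, 0, 0]
Echelon form has 1 nonzero row, so rank(C) = 1.
The row space has dimension equal to the rank: 1.

1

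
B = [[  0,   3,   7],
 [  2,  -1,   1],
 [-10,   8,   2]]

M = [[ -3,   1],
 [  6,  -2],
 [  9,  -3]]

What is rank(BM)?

First compute BM:
[[ 81, -27],
 [ -3,   1],
 [ 96, -32]]
Now row reduce the product.
R2 ← R2 + (1/27)·R1: [0, 0]
R3 ← R3 − (32/27)·R1: [0, 0]
1 nonzero row, so rank(BM) = 1.

1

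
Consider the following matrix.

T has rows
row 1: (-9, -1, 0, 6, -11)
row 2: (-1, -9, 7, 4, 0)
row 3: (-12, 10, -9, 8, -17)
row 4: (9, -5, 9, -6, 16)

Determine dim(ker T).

Row reduce to echelon form.
R2 ← R2 − (1/9)·R1: [0, -80/9, 7, 10/3, 11/9]
R3 ← R3 − (4/3)·R1: [0, 34/3, -9, 0, -7/3]
R4 ← R4 + R1: [0, -6, 9, 0, 5]
R3 ← R3 + (51/40)·R2: [0, 0, -3/40, 17/4, -31/40]
R4 ← R4 − (27/40)·R2: [0, 0, 171/40, -9/4, 167/40]
R4 ← R4 + (57)·R3: [0, 0, 0, 240, -40]
4 nonzero rows, so rank(T) = 4.
T has 5 columns; by rank–nullity, nullity = 5 − 4 = 1.

1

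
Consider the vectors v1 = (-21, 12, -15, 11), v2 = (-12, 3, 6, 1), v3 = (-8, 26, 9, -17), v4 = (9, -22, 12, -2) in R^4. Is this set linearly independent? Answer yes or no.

yes

Form the matrix with these vectors as rows and row reduce.
R2 ← R2 − (4/7)·R1: [0, -27/7, 102/7, -37/7]
R3 ← R3 − (8/21)·R1: [0, 150/7, 103/7, -445/21]
R4 ← R4 + (3/7)·R1: [0, -118/7, 39/7, 19/7]
R3 ← R3 + (50/9)·R2: [0, 0, 287/3, -455/9]
R4 ← R4 − (118/27)·R2: [0, 0, -523/9, 697/27]
R4 ← R4 + (523/861)·R3: [0, 0, 0, -602/123]
4 nonzero rows, so the 4 vectors span a space of dimension 4.
Since 4 = 4, the vectors are linearly independent.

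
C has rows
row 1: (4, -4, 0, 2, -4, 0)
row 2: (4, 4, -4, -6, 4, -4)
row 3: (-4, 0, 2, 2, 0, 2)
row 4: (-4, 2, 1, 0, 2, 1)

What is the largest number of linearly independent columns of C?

Row reduce to echelon form.
R2 ← R2 − R1: [0, 8, -4, -8, 8, -4]
R3 ← R3 + R1: [0, -4, 2, 4, -4, 2]
R4 ← R4 + R1: [0, -2, 1, 2, -2, 1]
R3 ← R3 + (1/2)·R2: [0, 0, 0, 0, 0, 0]
R4 ← R4 + (1/4)·R2: [0, 0, 0, 0, 0, 0]
Echelon form has 2 nonzero rows, so rank(C) = 2.
The rank gives the maximum number of linearly independent columns: 2.

2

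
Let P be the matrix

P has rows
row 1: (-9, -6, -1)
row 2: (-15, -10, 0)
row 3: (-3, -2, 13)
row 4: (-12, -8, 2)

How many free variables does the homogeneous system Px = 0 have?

1

Row reduce to echelon form.
R2 ← R2 − (5/3)·R1: [0, 0, 5/3]
R3 ← R3 − (1/3)·R1: [0, 0, 40/3]
R4 ← R4 − (4/3)·R1: [0, 0, 10/3]
R3 ← R3 − (8)·R2: [0, 0, 0]
R4 ← R4 − (2)·R2: [0, 0, 0]
2 nonzero rows, so rank(P) = 2.
P has 3 columns; by rank–nullity, nullity = 3 − 2 = 1.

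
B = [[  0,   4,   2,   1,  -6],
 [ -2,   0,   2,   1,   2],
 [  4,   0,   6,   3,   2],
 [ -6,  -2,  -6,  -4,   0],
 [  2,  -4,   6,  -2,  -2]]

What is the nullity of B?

Row reduce to echelon form.
Swap R1 ↔ R2
R3 ← R3 + (2)·R1: [0, 0, 10, 5, 6]
R4 ← R4 − (3)·R1: [0, -2, -12, -7, -6]
R5 ← R5 + R1: [0, -4, 8, -1, 0]
R4 ← R4 + (1/2)·R2: [0, 0, -11, -13/2, -9]
R5 ← R5 + R2: [0, 0, 10, 0, -6]
R4 ← R4 + (11/10)·R3: [0, 0, 0, -1, -12/5]
R5 ← R5 − R3: [0, 0, 0, -5, -12]
R5 ← R5 − (5)·R4: [0, 0, 0, 0, 0]
4 nonzero rows, so rank(B) = 4.
B has 5 columns; by rank–nullity, nullity = 5 − 4 = 1.

1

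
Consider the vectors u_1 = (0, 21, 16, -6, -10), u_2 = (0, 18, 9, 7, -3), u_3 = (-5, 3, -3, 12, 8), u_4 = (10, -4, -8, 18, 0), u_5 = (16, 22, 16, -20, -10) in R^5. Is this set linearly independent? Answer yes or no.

Form the matrix with these vectors as rows and row reduce.
Swap R1 ↔ R3
R4 ← R4 + (2)·R1: [0, 2, -14, 42, 16]
R5 ← R5 + (16/5)·R1: [0, 158/5, 32/5, 92/5, 78/5]
R3 ← R3 − (7/6)·R2: [0, 0, 11/2, -85/6, -13/2]
R4 ← R4 − (1/9)·R2: [0, 0, -15, 371/9, 49/3]
R5 ← R5 − (79/45)·R2: [0, 0, -47/5, 55/9, 313/15]
R4 ← R4 + (30/11)·R3: [0, 0, 0, 256/99, -46/33]
R5 ← R5 + (94/55)·R3: [0, 0, 0, -1792/99, 322/33]
R5 ← R5 + (7)·R4: [0, 0, 0, 0, 0]
4 nonzero rows, so the 5 vectors span a space of dimension 4.
Since 4 < 5, the vectors are linearly dependent.

no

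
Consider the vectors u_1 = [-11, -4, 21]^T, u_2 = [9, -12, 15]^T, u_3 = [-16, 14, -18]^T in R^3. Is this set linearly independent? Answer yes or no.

Form the matrix with these vectors as rows and row reduce.
R2 ← R2 + (9/11)·R1: [0, -168/11, 354/11]
R3 ← R3 − (16/11)·R1: [0, 218/11, -534/11]
R3 ← R3 + (109/84)·R2: [0, 0, -95/14]
3 nonzero rows, so the 3 vectors span a space of dimension 3.
Since 3 = 3, the vectors are linearly independent.

yes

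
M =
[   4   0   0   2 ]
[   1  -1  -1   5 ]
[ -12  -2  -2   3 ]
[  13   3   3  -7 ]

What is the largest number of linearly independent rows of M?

Row reduce to echelon form.
R2 ← R2 − (1/4)·R1: [0, -1, -1, 9/2]
R3 ← R3 + (3)·R1: [0, -2, -2, 9]
R4 ← R4 − (13/4)·R1: [0, 3, 3, -27/2]
R3 ← R3 − (2)·R2: [0, 0, 0, 0]
R4 ← R4 + (3)·R2: [0, 0, 0, 0]
Echelon form has 2 nonzero rows, so rank(M) = 2.
The rank gives the maximum number of linearly independent rows: 2.

2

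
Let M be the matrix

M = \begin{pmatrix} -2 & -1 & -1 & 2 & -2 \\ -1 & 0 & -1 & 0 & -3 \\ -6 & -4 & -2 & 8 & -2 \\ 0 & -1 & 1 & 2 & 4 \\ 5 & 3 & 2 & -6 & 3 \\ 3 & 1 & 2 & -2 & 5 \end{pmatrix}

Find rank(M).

2

Row reduce to echelon form.
R2 ← R2 − (1/2)·R1: [0, 1/2, -1/2, -1, -2]
R3 ← R3 − (3)·R1: [0, -1, 1, 2, 4]
R5 ← R5 + (5/2)·R1: [0, 1/2, -1/2, -1, -2]
R6 ← R6 + (3/2)·R1: [0, -1/2, 1/2, 1, 2]
R3 ← R3 + (2)·R2: [0, 0, 0, 0, 0]
R4 ← R4 + (2)·R2: [0, 0, 0, 0, 0]
R5 ← R5 − R2: [0, 0, 0, 0, 0]
R6 ← R6 + R2: [0, 0, 0, 0, 0]
Echelon form has 2 nonzero rows, so rank(M) = 2.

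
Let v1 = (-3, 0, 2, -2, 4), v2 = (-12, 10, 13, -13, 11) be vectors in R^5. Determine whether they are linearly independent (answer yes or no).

yes

Form the matrix with these vectors as rows and row reduce.
R2 ← R2 − (4)·R1: [0, 10, 5, -5, -5]
2 nonzero rows, so the 2 vectors span a space of dimension 2.
Since 2 = 2, the vectors are linearly independent.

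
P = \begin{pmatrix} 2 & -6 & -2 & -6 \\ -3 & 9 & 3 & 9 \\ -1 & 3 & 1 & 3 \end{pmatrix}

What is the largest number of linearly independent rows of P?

Row reduce to echelon form.
R2 ← R2 + (3/2)·R1: [0, 0, 0, 0]
R3 ← R3 + (1/2)·R1: [0, 0, 0, 0]
Echelon form has 1 nonzero row, so rank(P) = 1.
The rank gives the maximum number of linearly independent rows: 1.

1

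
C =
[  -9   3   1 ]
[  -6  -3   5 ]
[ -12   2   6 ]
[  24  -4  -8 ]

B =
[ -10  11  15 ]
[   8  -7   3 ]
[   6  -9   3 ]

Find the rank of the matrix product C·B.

3

First compute CB:
[[120, -129, -123],
 [ 66, -90, -84],
 [172, -200, -156],
 [-320, 364, 324]]
Now row reduce the product.
R2 ← R2 − (11/20)·R1: [0, -381/20, -327/20]
R3 ← R3 − (43/30)·R1: [0, -151/10, 203/10]
R4 ← R4 + (8/3)·R1: [0, 20, -4]
R3 ← R3 − (302/381)·R2: [0, 0, 4224/127]
R4 ← R4 + (400/381)·R2: [0, 0, -2688/127]
R4 ← R4 + (7/11)·R3: [0, 0, 0]
3 nonzero rows, so rank(CB) = 3.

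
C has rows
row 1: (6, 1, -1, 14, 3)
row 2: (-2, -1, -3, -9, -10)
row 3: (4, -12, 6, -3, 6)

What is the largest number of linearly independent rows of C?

Row reduce to echelon form.
R2 ← R2 + (1/3)·R1: [0, -2/3, -10/3, -13/3, -9]
R3 ← R3 − (2/3)·R1: [0, -38/3, 20/3, -37/3, 4]
R3 ← R3 − (19)·R2: [0, 0, 70, 70, 175]
Echelon form has 3 nonzero rows, so rank(C) = 3.
The rank gives the maximum number of linearly independent rows: 3.

3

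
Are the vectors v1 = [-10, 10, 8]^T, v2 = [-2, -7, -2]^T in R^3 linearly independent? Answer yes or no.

Form the matrix with these vectors as rows and row reduce.
R2 ← R2 − (1/5)·R1: [0, -9, -18/5]
2 nonzero rows, so the 2 vectors span a space of dimension 2.
Since 2 = 2, the vectors are linearly independent.

yes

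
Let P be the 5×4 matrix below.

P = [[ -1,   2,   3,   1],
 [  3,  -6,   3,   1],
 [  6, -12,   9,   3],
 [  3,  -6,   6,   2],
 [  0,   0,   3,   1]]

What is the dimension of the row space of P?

Row reduce to echelon form.
R2 ← R2 + (3)·R1: [0, 0, 12, 4]
R3 ← R3 + (6)·R1: [0, 0, 27, 9]
R4 ← R4 + (3)·R1: [0, 0, 15, 5]
R3 ← R3 − (9/4)·R2: [0, 0, 0, 0]
R4 ← R4 − (5/4)·R2: [0, 0, 0, 0]
R5 ← R5 − (1/4)·R2: [0, 0, 0, 0]
Echelon form has 2 nonzero rows, so rank(P) = 2.
The row space has dimension equal to the rank: 2.

2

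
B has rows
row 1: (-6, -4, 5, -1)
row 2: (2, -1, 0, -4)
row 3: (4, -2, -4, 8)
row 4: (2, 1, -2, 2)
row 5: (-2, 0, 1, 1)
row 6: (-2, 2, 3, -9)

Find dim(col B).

Row reduce to echelon form.
R2 ← R2 + (1/3)·R1: [0, -7/3, 5/3, -13/3]
R3 ← R3 + (2/3)·R1: [0, -14/3, -2/3, 22/3]
R4 ← R4 + (1/3)·R1: [0, -1/3, -1/3, 5/3]
R5 ← R5 − (1/3)·R1: [0, 4/3, -2/3, 4/3]
R6 ← R6 − (1/3)·R1: [0, 10/3, 4/3, -26/3]
R3 ← R3 − (2)·R2: [0, 0, -4, 16]
R4 ← R4 − (1/7)·R2: [0, 0, -4/7, 16/7]
R5 ← R5 + (4/7)·R2: [0, 0, 2/7, -8/7]
R6 ← R6 + (10/7)·R2: [0, 0, 26/7, -104/7]
R4 ← R4 − (1/7)·R3: [0, 0, 0, 0]
R5 ← R5 + (1/14)·R3: [0, 0, 0, 0]
R6 ← R6 + (13/14)·R3: [0, 0, 0, 0]
Echelon form has 3 nonzero rows, so rank(B) = 3.
The column space has dimension equal to the rank: 3.

3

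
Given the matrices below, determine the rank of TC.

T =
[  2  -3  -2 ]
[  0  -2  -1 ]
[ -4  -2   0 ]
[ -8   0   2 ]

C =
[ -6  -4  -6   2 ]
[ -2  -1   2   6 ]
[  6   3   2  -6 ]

2

First compute TC:
[[-18, -11, -22,  -2],
 [ -2,  -1,  -6,  -6],
 [ 28,  18,  20, -20],
 [ 60,  38,  52, -28]]
Now row reduce the product.
R2 ← R2 − (1/9)·R1: [0, 2/9, -32/9, -52/9]
R3 ← R3 + (14/9)·R1: [0, 8/9, -128/9, -208/9]
R4 ← R4 + (10/3)·R1: [0, 4/3, -64/3, -104/3]
R3 ← R3 − (4)·R2: [0, 0, 0, 0]
R4 ← R4 − (6)·R2: [0, 0, 0, 0]
2 nonzero rows, so rank(TC) = 2.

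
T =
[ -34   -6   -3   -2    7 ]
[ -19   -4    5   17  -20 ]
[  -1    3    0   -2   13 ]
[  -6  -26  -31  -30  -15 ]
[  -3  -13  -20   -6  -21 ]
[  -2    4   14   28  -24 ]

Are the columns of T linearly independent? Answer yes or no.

Row reduce T to echelon form.
R2 ← R2 − (19/34)·R1: [0, -11/17, 227/34, 308/17, -813/34]
R3 ← R3 − (1/34)·R1: [0, 54/17, 3/34, -33/17, 435/34]
R4 ← R4 − (3/17)·R1: [0, -424/17, -518/17, -504/17, -276/17]
R5 ← R5 − (3/34)·R1: [0, -212/17, -671/34, -99/17, -735/34]
R6 ← R6 − (1/17)·R1: [0, 74/17, 241/17, 478/17, -415/17]
R3 ← R3 + (54/11)·R2: [0, 0, 723/22, 87, -2301/22]
R4 ← R4 − (424/11)·R2: [0, 0, -3166/11, -728, 9960/11]
R5 ← R5 − (212/11)·R2: [0, 0, -3265/22, -355, 9663/22]
R6 ← R6 + (74/11)·R2: [0, 0, 650/11, 150, -2038/11]
R4 ← R4 + (6332/723)·R3: [0, 0, 0, 8180/241, -2542/241]
R5 ← R5 + (3265/723)·R3: [0, 0, 0, 9130/241, -7976/241]
R6 ← R6 − (1300/723)·R3: [0, 0, 0, -1550/241, 672/241]
R5 ← R5 − (913/818)·R4: [0, 0, 0, 0, -8721/409]
R6 ← R6 + (155/818)·R4: [0, 0, 0, 0, 323/409]
R6 ← R6 + (1/27)·R5: [0, 0, 0, 0, 0]
5 pivots among 5 columns.
Every column is a pivot column, so the columns are linearly independent.

yes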